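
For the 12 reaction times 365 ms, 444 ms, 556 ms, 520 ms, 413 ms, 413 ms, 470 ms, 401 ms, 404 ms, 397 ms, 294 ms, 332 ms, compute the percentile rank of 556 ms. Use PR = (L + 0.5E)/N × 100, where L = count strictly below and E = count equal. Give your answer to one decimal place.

N = 12.
Strictly below 556: 11. Equal to 556: 1.
PR = (11 + 0.5·1)/12 × 100 = 95.8

95.8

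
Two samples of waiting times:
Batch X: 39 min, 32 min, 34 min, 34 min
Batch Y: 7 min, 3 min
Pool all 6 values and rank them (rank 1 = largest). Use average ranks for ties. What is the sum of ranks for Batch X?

Sorted (descending): 39, 34, 34, 32, 7, 3
The 2 values of 34 occupy positions 2–3 → average rank (2+3)/2 = 2.5.
Batch X values → pooled ranks: 39→1, 32→4, 34→2.5, 34→2.5
Rank sum = 1 + 4 + 2.5 + 2.5 = 10

10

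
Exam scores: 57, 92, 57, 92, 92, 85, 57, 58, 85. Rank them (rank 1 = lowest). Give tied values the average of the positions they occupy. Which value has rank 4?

58

Sorted (ascending): 57, 57, 57, 58, 85, 85, 92, 92, 92
The 3 values of 57 occupy positions 1–3 → average rank 2.
The 2 values of 85 occupy positions 5–6 → average rank (5+6)/2 = 5.5.
The 3 values of 92 occupy positions 7–9 → average rank 8.
Rank 4 → value 58.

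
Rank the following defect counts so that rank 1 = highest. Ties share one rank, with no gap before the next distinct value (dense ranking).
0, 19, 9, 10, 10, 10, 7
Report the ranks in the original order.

Sorted (descending): 19, 10, 10, 10, 9, 7, 0
The 3 values of 10 share dense rank 2.
Remaining distinct values take the next consecutive integers.

5, 1, 3, 2, 2, 2, 4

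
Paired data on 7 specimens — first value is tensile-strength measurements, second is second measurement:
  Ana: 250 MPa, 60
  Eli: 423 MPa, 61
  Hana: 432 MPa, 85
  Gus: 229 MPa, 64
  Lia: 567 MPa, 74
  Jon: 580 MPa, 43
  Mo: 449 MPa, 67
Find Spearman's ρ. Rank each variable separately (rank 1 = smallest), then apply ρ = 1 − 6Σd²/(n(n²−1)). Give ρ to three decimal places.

Ranks of variable 1: 2, 3, 4, 1, 6, 7, 5
Ranks of variable 2: 2, 3, 7, 4, 6, 1, 5
d = r₁ − r₂: 0, 0, -3, -3, 0, 6, 0
d²: 0, 0, 9, 9, 0, 36, 0; Σd² = 54
ρ = 1 − 6·54/(7·48) = 1 − 324/336 = 0.036

0.036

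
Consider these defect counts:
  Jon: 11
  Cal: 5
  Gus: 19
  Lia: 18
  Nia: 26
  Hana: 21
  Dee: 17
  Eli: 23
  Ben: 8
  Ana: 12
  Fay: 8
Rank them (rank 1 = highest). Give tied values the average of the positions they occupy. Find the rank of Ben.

Sorted (descending): 26, 23, 21, 19, 18, 17, 12, 11, 8, 8, 5
The 2 values of 8 occupy positions 9–10 → average rank (9+10)/2 = 9.5.
Ben has value 8 → rank 9.5.

9.5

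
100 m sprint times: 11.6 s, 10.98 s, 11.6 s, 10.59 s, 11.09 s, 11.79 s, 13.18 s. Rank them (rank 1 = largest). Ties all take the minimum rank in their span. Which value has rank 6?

10.98

Sorted (descending): 13.18, 11.79, 11.6, 11.6, 11.09, 10.98, 10.59
The 2 values of 11.6 occupy positions 3–4 → each gets rank 3.
Rank 6 → value 10.98.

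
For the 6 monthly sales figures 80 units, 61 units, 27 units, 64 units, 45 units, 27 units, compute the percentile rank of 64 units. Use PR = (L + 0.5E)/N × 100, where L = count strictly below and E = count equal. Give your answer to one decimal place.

75.0

N = 6.
Strictly below 64: 4. Equal to 64: 1.
PR = (4 + 0.5·1)/6 × 100 = 75.0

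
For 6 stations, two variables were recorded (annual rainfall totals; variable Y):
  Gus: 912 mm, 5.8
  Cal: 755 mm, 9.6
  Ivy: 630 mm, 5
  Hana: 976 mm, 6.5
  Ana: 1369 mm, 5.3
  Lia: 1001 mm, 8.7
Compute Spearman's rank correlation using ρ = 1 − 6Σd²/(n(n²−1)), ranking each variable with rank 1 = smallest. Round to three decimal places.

Ranks of variable 1: 3, 2, 1, 4, 6, 5
Ranks of variable 2: 3, 6, 1, 4, 2, 5
d = r₁ − r₂: 0, -4, 0, 0, 4, 0
d²: 0, 16, 0, 0, 16, 0; Σd² = 32
ρ = 1 − 6·32/(6·35) = 1 − 192/210 = 0.086

0.086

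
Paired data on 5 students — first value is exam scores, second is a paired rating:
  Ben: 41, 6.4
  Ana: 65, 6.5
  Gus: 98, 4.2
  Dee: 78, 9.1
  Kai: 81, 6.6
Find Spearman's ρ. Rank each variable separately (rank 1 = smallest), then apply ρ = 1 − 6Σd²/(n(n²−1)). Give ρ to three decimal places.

-0.100

Ranks of variable 1: 1, 2, 5, 3, 4
Ranks of variable 2: 2, 3, 1, 5, 4
d = r₁ − r₂: -1, -1, 4, -2, 0
d²: 1, 1, 16, 4, 0; Σd² = 22
ρ = 1 − 6·22/(5·24) = 1 − 132/120 = -0.100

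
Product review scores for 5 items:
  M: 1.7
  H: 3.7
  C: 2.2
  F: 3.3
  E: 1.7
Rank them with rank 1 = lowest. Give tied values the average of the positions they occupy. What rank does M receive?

1.5

Sorted (ascending): 1.7, 1.7, 2.2, 3.3, 3.7
The 2 values of 1.7 occupy positions 1–2 → average rank (1+2)/2 = 1.5.
M has value 1.7 → rank 1.5.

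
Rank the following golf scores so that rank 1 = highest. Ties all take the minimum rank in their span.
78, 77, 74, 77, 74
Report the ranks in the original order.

1, 2, 4, 2, 4

Sorted (descending): 78, 77, 77, 74, 74
The 2 values of 77 occupy positions 2–3 → each gets rank 2.
The 2 values of 74 occupy positions 4–5 → each gets rank 4.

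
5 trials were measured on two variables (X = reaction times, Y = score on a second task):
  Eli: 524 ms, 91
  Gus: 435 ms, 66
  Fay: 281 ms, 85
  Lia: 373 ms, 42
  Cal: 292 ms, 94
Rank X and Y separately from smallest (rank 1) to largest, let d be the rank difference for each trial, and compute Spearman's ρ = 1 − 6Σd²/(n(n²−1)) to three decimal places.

-0.100

Ranks of variable 1: 5, 4, 1, 3, 2
Ranks of variable 2: 4, 2, 3, 1, 5
d = r₁ − r₂: 1, 2, -2, 2, -3
d²: 1, 4, 4, 4, 9; Σd² = 22
ρ = 1 − 6·22/(5·24) = 1 − 132/120 = -0.100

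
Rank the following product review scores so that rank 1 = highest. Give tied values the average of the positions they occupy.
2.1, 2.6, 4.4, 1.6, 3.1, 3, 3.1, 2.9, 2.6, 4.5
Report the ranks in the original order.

9, 7.5, 2, 10, 3.5, 5, 3.5, 6, 7.5, 1

Sorted (descending): 4.5, 4.4, 3.1, 3.1, 3, 2.9, 2.6, 2.6, 2.1, 1.6
The 2 values of 3.1 occupy positions 3–4 → average rank (3+4)/2 = 3.5.
The 2 values of 2.6 occupy positions 7–8 → average rank (7+8)/2 = 7.5.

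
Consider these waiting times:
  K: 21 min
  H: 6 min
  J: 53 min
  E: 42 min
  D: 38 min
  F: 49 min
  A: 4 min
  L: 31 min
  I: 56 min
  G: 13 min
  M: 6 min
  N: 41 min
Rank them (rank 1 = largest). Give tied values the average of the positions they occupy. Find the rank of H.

10.5

Sorted (descending): 56, 53, 49, 42, 41, 38, 31, 21, 13, 6, 6, 4
The 2 values of 6 occupy positions 10–11 → average rank (10+11)/2 = 10.5.
H has value 6 min → rank 10.5.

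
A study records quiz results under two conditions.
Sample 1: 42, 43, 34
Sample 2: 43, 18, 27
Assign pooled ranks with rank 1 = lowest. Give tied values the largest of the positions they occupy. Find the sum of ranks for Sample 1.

Sorted (ascending): 18, 27, 34, 42, 43, 43
The 2 values of 43 occupy positions 5–6 → each gets rank 6.
Sample 1 values → pooled ranks: 42→4, 43→6, 34→3
Rank sum = 4 + 6 + 3 = 13

13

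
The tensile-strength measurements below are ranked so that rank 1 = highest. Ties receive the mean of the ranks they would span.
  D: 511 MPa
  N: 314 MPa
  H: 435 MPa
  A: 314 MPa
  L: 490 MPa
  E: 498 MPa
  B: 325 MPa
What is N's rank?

Sorted (descending): 511, 498, 490, 435, 325, 314, 314
The 2 values of 314 occupy positions 6–7 → average rank (6+7)/2 = 6.5.
N has value 314 MPa → rank 6.5.

6.5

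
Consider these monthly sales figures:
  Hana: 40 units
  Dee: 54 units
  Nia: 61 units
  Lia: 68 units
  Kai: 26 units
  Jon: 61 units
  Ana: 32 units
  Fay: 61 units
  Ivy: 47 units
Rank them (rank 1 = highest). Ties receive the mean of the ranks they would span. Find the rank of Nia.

3

Sorted (descending): 68, 61, 61, 61, 54, 47, 40, 32, 26
The 3 values of 61 occupy positions 2–4 → average rank 3.
Nia has value 61 units → rank 3.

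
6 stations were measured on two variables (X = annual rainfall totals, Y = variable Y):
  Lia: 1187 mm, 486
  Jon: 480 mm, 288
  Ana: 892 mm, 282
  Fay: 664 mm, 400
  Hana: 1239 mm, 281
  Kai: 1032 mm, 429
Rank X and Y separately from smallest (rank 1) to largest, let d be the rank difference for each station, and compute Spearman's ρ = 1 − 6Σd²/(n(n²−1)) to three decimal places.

-0.029

Ranks of variable 1: 5, 1, 3, 2, 6, 4
Ranks of variable 2: 6, 3, 2, 4, 1, 5
d = r₁ − r₂: -1, -2, 1, -2, 5, -1
d²: 1, 4, 1, 4, 25, 1; Σd² = 36
ρ = 1 − 6·36/(6·35) = 1 − 216/210 = -0.029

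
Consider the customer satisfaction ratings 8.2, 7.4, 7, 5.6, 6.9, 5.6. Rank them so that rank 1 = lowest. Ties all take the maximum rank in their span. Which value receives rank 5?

Sorted (ascending): 5.6, 5.6, 6.9, 7, 7.4, 8.2
The 2 values of 5.6 occupy positions 1–2 → each gets rank 2.
Rank 5 → value 7.4.

7.4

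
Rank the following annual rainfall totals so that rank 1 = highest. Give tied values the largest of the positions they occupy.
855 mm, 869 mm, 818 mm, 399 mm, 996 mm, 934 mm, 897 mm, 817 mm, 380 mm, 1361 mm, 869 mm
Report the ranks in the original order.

7, 6, 8, 10, 2, 3, 4, 9, 11, 1, 6

Sorted (descending): 1361, 996, 934, 897, 869, 869, 855, 818, 817, 399, 380
The 2 values of 869 occupy positions 5–6 → each gets rank 6.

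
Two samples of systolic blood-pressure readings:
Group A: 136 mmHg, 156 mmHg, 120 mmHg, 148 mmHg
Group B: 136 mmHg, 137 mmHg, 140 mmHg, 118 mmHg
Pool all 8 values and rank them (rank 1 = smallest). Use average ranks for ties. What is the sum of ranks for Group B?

Sorted (ascending): 118, 120, 136, 136, 137, 140, 148, 156
The 2 values of 136 occupy positions 3–4 → average rank (3+4)/2 = 3.5.
Group B values → pooled ranks: 136→3.5, 137→5, 140→6, 118→1
Rank sum = 3.5 + 5 + 6 + 1 = 15.5

15.5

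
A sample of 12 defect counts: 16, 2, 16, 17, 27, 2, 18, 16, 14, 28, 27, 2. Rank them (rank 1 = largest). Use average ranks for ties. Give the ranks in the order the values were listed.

Sorted (descending): 28, 27, 27, 18, 17, 16, 16, 16, 14, 2, 2, 2
The 2 values of 27 occupy positions 2–3 → average rank (2+3)/2 = 2.5.
The 3 values of 16 occupy positions 6–8 → average rank 7.
The 3 values of 2 occupy positions 10–12 → average rank 11.

7, 11, 7, 5, 2.5, 11, 4, 7, 9, 1, 2.5, 11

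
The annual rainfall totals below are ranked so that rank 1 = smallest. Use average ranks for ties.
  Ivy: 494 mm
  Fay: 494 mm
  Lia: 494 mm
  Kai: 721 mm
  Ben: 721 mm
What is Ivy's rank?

Sorted (ascending): 494, 494, 494, 721, 721
The 3 values of 494 occupy positions 1–3 → average rank 2.
The 2 values of 721 occupy positions 4–5 → average rank (4+5)/2 = 4.5.
Ivy has value 494 mm → rank 2.

2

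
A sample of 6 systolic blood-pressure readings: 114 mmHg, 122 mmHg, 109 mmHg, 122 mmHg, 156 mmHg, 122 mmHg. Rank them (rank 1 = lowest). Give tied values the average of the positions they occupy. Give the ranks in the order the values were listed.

Sorted (ascending): 109, 114, 122, 122, 122, 156
The 3 values of 122 occupy positions 3–5 → average rank 4.

2, 4, 1, 4, 6, 4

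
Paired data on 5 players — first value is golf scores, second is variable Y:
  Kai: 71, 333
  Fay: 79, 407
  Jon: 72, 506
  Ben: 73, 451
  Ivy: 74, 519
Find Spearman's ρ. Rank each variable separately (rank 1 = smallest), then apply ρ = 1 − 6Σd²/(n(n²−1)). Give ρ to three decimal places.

0.300

Ranks of variable 1: 1, 5, 2, 3, 4
Ranks of variable 2: 1, 2, 4, 3, 5
d = r₁ − r₂: 0, 3, -2, 0, -1
d²: 0, 9, 4, 0, 1; Σd² = 14
ρ = 1 − 6·14/(5·24) = 1 − 84/120 = 0.300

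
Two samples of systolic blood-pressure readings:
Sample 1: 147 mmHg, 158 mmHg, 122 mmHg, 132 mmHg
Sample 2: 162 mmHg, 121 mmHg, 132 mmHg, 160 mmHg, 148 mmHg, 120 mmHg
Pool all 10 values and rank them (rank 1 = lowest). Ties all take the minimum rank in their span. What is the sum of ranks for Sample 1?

21

Sorted (ascending): 120, 121, 122, 132, 132, 147, 148, 158, 160, 162
The 2 values of 132 occupy positions 4–5 → each gets rank 4.
Sample 1 values → pooled ranks: 147→6, 158→8, 122→3, 132→4
Rank sum = 6 + 8 + 3 + 4 = 21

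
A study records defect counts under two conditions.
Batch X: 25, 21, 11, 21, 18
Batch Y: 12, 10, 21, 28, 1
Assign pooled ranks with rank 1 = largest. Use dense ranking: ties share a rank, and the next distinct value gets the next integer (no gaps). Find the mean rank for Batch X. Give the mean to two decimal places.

3.60

Sorted (descending): 28, 25, 21, 21, 21, 18, 12, 11, 10, 1
The 3 values of 21 share dense rank 3.
Remaining distinct values take the next consecutive integers.
Batch X values → pooled ranks: 25→2, 21→3, 11→6, 21→3, 18→4
Mean rank = (2 + 3 + 6 + 3 + 4) / 5 = 3.60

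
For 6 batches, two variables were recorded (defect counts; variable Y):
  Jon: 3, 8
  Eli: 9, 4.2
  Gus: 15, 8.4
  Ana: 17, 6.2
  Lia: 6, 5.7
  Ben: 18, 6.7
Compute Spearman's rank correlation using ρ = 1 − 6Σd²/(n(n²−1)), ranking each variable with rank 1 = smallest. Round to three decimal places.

Ranks of variable 1: 1, 3, 4, 5, 2, 6
Ranks of variable 2: 5, 1, 6, 3, 2, 4
d = r₁ − r₂: -4, 2, -2, 2, 0, 2
d²: 16, 4, 4, 4, 0, 4; Σd² = 32
ρ = 1 − 6·32/(6·35) = 1 − 192/210 = 0.086

0.086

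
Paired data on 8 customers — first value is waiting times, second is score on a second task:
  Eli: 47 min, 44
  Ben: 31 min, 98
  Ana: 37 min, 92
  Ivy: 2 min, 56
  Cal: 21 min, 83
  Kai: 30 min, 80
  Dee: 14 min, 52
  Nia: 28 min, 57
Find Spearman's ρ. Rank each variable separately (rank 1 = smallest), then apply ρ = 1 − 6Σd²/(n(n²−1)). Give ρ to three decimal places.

Ranks of variable 1: 8, 6, 7, 1, 3, 5, 2, 4
Ranks of variable 2: 1, 8, 7, 3, 6, 5, 2, 4
d = r₁ − r₂: 7, -2, 0, -2, -3, 0, 0, 0
d²: 49, 4, 0, 4, 9, 0, 0, 0; Σd² = 66
ρ = 1 − 6·66/(8·63) = 1 − 396/504 = 0.214

0.214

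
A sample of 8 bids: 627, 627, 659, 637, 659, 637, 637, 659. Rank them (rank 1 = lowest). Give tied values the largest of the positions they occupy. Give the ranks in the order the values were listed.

Sorted (ascending): 627, 627, 637, 637, 637, 659, 659, 659
The 2 values of 627 occupy positions 1–2 → each gets rank 2.
The 3 values of 637 occupy positions 3–5 → each gets rank 5.
The 3 values of 659 occupy positions 6–8 → each gets rank 8.

2, 2, 8, 5, 8, 5, 5, 8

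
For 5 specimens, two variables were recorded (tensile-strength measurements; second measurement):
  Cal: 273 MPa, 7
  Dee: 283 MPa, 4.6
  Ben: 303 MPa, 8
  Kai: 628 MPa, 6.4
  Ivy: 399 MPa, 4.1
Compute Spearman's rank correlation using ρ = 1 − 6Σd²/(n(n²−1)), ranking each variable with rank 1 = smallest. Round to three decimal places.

Ranks of variable 1: 1, 2, 3, 5, 4
Ranks of variable 2: 4, 2, 5, 3, 1
d = r₁ − r₂: -3, 0, -2, 2, 3
d²: 9, 0, 4, 4, 9; Σd² = 26
ρ = 1 − 6·26/(5·24) = 1 − 156/120 = -0.300

-0.300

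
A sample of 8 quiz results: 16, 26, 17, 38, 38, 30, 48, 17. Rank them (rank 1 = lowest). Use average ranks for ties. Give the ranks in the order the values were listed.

1, 4, 2.5, 6.5, 6.5, 5, 8, 2.5

Sorted (ascending): 16, 17, 17, 26, 30, 38, 38, 48
The 2 values of 17 occupy positions 2–3 → average rank (2+3)/2 = 2.5.
The 2 values of 38 occupy positions 6–7 → average rank (6+7)/2 = 6.5.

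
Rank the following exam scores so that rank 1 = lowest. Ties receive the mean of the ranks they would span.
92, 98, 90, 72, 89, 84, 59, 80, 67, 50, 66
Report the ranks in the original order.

Sorted (ascending): 50, 59, 66, 67, 72, 80, 84, 89, 90, 92, 98
No ties — each value takes its position as its rank.

10, 11, 9, 5, 8, 7, 2, 6, 4, 1, 3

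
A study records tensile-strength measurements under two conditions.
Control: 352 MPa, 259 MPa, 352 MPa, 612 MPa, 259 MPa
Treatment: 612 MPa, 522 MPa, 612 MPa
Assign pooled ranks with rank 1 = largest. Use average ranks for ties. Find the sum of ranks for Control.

28

Sorted (descending): 612, 612, 612, 522, 352, 352, 259, 259
The 3 values of 612 occupy positions 1–3 → average rank 2.
The 2 values of 352 occupy positions 5–6 → average rank (5+6)/2 = 5.5.
The 2 values of 259 occupy positions 7–8 → average rank (7+8)/2 = 7.5.
Control values → pooled ranks: 352→5.5, 259→7.5, 352→5.5, 612→2, 259→7.5
Rank sum = 5.5 + 7.5 + 5.5 + 2 + 7.5 = 28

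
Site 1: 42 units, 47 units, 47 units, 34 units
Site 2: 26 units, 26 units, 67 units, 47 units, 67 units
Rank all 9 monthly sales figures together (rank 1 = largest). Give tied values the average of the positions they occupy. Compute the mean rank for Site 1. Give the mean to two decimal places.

Sorted (descending): 67, 67, 47, 47, 47, 42, 34, 26, 26
The 2 values of 67 occupy positions 1–2 → average rank (1+2)/2 = 1.5.
The 3 values of 47 occupy positions 3–5 → average rank 4.
The 2 values of 26 occupy positions 8–9 → average rank (8+9)/2 = 8.5.
Site 1 values → pooled ranks: 42→6, 47→4, 47→4, 34→7
Mean rank = (6 + 4 + 4 + 7) / 4 = 5.25

5.25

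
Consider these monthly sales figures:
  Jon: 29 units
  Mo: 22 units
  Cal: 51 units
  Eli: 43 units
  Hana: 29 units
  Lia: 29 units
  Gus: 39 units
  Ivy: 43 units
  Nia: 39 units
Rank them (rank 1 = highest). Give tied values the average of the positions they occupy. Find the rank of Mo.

Sorted (descending): 51, 43, 43, 39, 39, 29, 29, 29, 22
The 2 values of 43 occupy positions 2–3 → average rank (2+3)/2 = 2.5.
The 2 values of 39 occupy positions 4–5 → average rank (4+5)/2 = 4.5.
The 3 values of 29 occupy positions 6–8 → average rank 7.
Mo has value 22 units → rank 9.

9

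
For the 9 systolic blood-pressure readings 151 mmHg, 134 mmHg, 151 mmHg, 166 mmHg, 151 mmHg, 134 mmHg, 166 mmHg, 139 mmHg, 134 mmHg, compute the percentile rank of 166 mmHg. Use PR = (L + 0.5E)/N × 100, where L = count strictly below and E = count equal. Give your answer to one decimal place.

N = 9.
Strictly below 166: 7. Equal to 166: 2.
PR = (7 + 0.5·2)/9 × 100 = 88.9

88.9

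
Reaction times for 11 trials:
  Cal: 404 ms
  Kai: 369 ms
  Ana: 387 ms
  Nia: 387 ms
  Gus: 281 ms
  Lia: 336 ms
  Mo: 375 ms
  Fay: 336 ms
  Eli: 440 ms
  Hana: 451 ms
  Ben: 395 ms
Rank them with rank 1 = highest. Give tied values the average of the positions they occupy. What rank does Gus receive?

11

Sorted (descending): 451, 440, 404, 395, 387, 387, 375, 369, 336, 336, 281
The 2 values of 387 occupy positions 5–6 → average rank (5+6)/2 = 5.5.
The 2 values of 336 occupy positions 9–10 → average rank (9+10)/2 = 9.5.
Gus has value 281 ms → rank 11.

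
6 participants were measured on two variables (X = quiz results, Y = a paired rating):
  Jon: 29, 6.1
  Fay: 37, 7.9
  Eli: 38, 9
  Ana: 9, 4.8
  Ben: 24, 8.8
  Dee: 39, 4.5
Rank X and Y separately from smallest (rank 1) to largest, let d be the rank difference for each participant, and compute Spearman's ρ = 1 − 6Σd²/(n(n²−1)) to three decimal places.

-0.029

Ranks of variable 1: 3, 4, 5, 1, 2, 6
Ranks of variable 2: 3, 4, 6, 2, 5, 1
d = r₁ − r₂: 0, 0, -1, -1, -3, 5
d²: 0, 0, 1, 1, 9, 25; Σd² = 36
ρ = 1 − 6·36/(6·35) = 1 − 216/210 = -0.029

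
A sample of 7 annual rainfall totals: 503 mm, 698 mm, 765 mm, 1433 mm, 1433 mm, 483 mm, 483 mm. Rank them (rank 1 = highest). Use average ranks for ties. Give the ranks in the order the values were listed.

Sorted (descending): 1433, 1433, 765, 698, 503, 483, 483
The 2 values of 1433 occupy positions 1–2 → average rank (1+2)/2 = 1.5.
The 2 values of 483 occupy positions 6–7 → average rank (6+7)/2 = 6.5.

5, 4, 3, 1.5, 1.5, 6.5, 6.5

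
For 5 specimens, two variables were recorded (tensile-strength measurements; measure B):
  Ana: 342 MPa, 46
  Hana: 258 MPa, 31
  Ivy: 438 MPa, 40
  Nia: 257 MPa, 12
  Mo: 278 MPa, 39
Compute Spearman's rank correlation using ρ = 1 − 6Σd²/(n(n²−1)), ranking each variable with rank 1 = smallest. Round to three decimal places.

Ranks of variable 1: 4, 2, 5, 1, 3
Ranks of variable 2: 5, 2, 4, 1, 3
d = r₁ − r₂: -1, 0, 1, 0, 0
d²: 1, 0, 1, 0, 0; Σd² = 2
ρ = 1 − 6·2/(5·24) = 1 − 12/120 = 0.900

0.900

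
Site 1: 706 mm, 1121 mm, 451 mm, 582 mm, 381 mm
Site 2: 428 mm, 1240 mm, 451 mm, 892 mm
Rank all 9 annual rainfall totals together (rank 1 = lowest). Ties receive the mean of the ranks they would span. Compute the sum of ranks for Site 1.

23.5

Sorted (ascending): 381, 428, 451, 451, 582, 706, 892, 1121, 1240
The 2 values of 451 occupy positions 3–4 → average rank (3+4)/2 = 3.5.
Site 1 values → pooled ranks: 706→6, 1121→8, 451→3.5, 582→5, 381→1
Rank sum = 6 + 8 + 3.5 + 5 + 1 = 23.5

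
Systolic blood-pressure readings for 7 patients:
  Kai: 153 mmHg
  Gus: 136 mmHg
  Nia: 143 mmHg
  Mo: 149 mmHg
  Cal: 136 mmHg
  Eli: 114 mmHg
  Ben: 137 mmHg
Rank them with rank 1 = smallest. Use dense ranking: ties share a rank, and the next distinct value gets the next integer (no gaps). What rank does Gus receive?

Sorted (ascending): 114, 136, 136, 137, 143, 149, 153
The 2 values of 136 share dense rank 2.
Remaining distinct values take the next consecutive integers.
Gus has value 136 mmHg → rank 2.

2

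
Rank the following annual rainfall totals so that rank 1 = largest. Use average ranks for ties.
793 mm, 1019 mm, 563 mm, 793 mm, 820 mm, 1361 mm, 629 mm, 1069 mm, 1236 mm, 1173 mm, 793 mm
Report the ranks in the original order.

Sorted (descending): 1361, 1236, 1173, 1069, 1019, 820, 793, 793, 793, 629, 563
The 3 values of 793 occupy positions 7–9 → average rank 8.

8, 5, 11, 8, 6, 1, 10, 4, 2, 3, 8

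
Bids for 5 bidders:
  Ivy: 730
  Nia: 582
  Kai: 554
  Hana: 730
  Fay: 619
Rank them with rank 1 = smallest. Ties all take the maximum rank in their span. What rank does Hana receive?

5

Sorted (ascending): 554, 582, 619, 730, 730
The 2 values of 730 occupy positions 4–5 → each gets rank 5.
Hana has value 730 → rank 5.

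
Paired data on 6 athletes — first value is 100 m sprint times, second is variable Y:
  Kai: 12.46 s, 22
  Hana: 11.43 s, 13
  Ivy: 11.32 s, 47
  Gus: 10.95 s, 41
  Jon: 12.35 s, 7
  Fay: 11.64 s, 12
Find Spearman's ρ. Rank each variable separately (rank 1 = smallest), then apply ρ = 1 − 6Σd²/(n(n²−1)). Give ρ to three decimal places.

Ranks of variable 1: 6, 3, 2, 1, 5, 4
Ranks of variable 2: 4, 3, 6, 5, 1, 2
d = r₁ − r₂: 2, 0, -4, -4, 4, 2
d²: 4, 0, 16, 16, 16, 4; Σd² = 56
ρ = 1 − 6·56/(6·35) = 1 − 336/210 = -0.600

-0.600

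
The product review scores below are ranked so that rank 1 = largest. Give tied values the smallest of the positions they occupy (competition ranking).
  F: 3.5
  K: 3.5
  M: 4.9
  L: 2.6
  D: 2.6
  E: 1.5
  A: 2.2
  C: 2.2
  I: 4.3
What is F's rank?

Sorted (descending): 4.9, 4.3, 3.5, 3.5, 2.6, 2.6, 2.2, 2.2, 1.5
The 2 values of 3.5 occupy positions 3–4 → each gets rank 3.
The 2 values of 2.6 occupy positions 5–6 → each gets rank 5.
The 2 values of 2.2 occupy positions 7–8 → each gets rank 7.
F has value 3.5 → rank 3.

3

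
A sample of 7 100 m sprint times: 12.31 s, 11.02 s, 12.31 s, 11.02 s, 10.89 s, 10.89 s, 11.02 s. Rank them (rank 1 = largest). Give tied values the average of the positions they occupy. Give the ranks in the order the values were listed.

Sorted (descending): 12.31, 12.31, 11.02, 11.02, 11.02, 10.89, 10.89
The 2 values of 12.31 occupy positions 1–2 → average rank (1+2)/2 = 1.5.
The 3 values of 11.02 occupy positions 3–5 → average rank 4.
The 2 values of 10.89 occupy positions 6–7 → average rank (6+7)/2 = 6.5.

1.5, 4, 1.5, 4, 6.5, 6.5, 4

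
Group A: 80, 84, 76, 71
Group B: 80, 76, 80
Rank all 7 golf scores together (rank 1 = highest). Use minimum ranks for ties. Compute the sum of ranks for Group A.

Sorted (descending): 84, 80, 80, 80, 76, 76, 71
The 3 values of 80 occupy positions 2–4 → each gets rank 2.
The 2 values of 76 occupy positions 5–6 → each gets rank 5.
Group A values → pooled ranks: 80→2, 84→1, 76→5, 71→7
Rank sum = 2 + 1 + 5 + 7 = 15

15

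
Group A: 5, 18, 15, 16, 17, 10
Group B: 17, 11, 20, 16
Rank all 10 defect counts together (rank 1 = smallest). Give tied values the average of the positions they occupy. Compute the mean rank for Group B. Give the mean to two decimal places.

6.50

Sorted (ascending): 5, 10, 11, 15, 16, 16, 17, 17, 18, 20
The 2 values of 16 occupy positions 5–6 → average rank (5+6)/2 = 5.5.
The 2 values of 17 occupy positions 7–8 → average rank (7+8)/2 = 7.5.
Group B values → pooled ranks: 17→7.5, 11→3, 20→10, 16→5.5
Mean rank = (7.5 + 3 + 10 + 5.5) / 4 = 6.50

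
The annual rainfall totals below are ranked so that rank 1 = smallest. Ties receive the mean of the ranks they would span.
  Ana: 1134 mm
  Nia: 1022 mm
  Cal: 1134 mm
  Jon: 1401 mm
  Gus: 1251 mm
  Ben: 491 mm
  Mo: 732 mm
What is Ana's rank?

4.5

Sorted (ascending): 491, 732, 1022, 1134, 1134, 1251, 1401
The 2 values of 1134 occupy positions 4–5 → average rank (4+5)/2 = 4.5.
Ana has value 1134 mm → rank 4.5.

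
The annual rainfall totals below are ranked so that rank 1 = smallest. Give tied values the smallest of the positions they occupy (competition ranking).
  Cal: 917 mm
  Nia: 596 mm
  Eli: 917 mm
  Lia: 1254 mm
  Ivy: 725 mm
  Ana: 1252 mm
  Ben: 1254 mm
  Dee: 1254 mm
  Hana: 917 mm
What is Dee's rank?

Sorted (ascending): 596, 725, 917, 917, 917, 1252, 1254, 1254, 1254
The 3 values of 917 occupy positions 3–5 → each gets rank 3.
The 3 values of 1254 occupy positions 7–9 → each gets rank 7.
Dee has value 1254 mm → rank 7.

7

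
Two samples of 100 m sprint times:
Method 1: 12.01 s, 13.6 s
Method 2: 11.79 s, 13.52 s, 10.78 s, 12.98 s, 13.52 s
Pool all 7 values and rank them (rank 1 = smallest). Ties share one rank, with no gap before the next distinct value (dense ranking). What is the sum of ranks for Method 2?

Sorted (ascending): 10.78, 11.79, 12.01, 12.98, 13.52, 13.52, 13.6
The 2 values of 13.52 share dense rank 5.
Remaining distinct values take the next consecutive integers.
Method 2 values → pooled ranks: 11.79→2, 13.52→5, 10.78→1, 12.98→4, 13.52→5
Rank sum = 2 + 5 + 1 + 4 + 5 = 17

17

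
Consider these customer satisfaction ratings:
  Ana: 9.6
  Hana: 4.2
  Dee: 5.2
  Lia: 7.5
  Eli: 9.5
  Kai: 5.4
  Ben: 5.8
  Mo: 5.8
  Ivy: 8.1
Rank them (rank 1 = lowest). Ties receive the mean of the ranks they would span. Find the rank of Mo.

4.5

Sorted (ascending): 4.2, 5.2, 5.4, 5.8, 5.8, 7.5, 8.1, 9.5, 9.6
The 2 values of 5.8 occupy positions 4–5 → average rank (4+5)/2 = 4.5.
Mo has value 5.8 → rank 4.5.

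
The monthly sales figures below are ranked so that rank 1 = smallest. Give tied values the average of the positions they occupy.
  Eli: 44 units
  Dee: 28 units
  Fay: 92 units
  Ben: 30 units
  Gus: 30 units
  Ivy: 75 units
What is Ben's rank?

Sorted (ascending): 28, 30, 30, 44, 75, 92
The 2 values of 30 occupy positions 2–3 → average rank (2+3)/2 = 2.5.
Ben has value 30 units → rank 2.5.

2.5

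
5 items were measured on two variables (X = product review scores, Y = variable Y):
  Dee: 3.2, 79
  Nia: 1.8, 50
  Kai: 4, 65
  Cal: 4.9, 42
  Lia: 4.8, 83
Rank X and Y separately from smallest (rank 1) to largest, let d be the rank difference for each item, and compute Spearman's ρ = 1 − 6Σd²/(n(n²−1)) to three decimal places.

-0.100

Ranks of variable 1: 2, 1, 3, 5, 4
Ranks of variable 2: 4, 2, 3, 1, 5
d = r₁ − r₂: -2, -1, 0, 4, -1
d²: 4, 1, 0, 16, 1; Σd² = 22
ρ = 1 − 6·22/(5·24) = 1 − 132/120 = -0.100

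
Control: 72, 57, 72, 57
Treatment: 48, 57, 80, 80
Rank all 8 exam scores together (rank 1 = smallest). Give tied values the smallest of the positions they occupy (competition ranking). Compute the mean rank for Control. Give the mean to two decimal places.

3.50

Sorted (ascending): 48, 57, 57, 57, 72, 72, 80, 80
The 3 values of 57 occupy positions 2–4 → each gets rank 2.
The 2 values of 72 occupy positions 5–6 → each gets rank 5.
The 2 values of 80 occupy positions 7–8 → each gets rank 7.
Control values → pooled ranks: 72→5, 57→2, 72→5, 57→2
Mean rank = (5 + 2 + 5 + 2) / 4 = 3.50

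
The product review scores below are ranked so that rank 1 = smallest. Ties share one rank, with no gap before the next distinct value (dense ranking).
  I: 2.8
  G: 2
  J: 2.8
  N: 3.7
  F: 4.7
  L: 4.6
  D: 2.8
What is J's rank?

2

Sorted (ascending): 2, 2.8, 2.8, 2.8, 3.7, 4.6, 4.7
The 3 values of 2.8 share dense rank 2.
Remaining distinct values take the next consecutive integers.
J has value 2.8 → rank 2.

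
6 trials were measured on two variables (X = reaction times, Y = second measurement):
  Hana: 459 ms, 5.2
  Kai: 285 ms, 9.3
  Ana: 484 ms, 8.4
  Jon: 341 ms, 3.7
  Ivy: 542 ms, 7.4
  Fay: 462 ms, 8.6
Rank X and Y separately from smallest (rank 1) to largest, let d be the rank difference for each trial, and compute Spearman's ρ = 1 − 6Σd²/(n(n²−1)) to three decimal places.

Ranks of variable 1: 3, 1, 5, 2, 6, 4
Ranks of variable 2: 2, 6, 4, 1, 3, 5
d = r₁ − r₂: 1, -5, 1, 1, 3, -1
d²: 1, 25, 1, 1, 9, 1; Σd² = 38
ρ = 1 − 6·38/(6·35) = 1 − 228/210 = -0.086

-0.086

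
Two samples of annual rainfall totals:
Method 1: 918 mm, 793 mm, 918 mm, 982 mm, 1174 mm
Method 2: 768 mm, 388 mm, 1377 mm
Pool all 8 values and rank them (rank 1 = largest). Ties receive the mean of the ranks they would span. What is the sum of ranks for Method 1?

20

Sorted (descending): 1377, 1174, 982, 918, 918, 793, 768, 388
The 2 values of 918 occupy positions 4–5 → average rank (4+5)/2 = 4.5.
Method 1 values → pooled ranks: 918→4.5, 793→6, 918→4.5, 982→3, 1174→2
Rank sum = 4.5 + 6 + 4.5 + 3 + 2 = 20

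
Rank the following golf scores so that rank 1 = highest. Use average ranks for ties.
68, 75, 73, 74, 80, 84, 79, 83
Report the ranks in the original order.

Sorted (descending): 84, 83, 80, 79, 75, 74, 73, 68
No ties — each value takes its position as its rank.

8, 5, 7, 6, 3, 1, 4, 2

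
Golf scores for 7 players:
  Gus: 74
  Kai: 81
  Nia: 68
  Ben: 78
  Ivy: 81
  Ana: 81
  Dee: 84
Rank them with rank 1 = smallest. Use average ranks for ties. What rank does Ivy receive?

Sorted (ascending): 68, 74, 78, 81, 81, 81, 84
The 3 values of 81 occupy positions 4–6 → average rank 5.
Ivy has value 81 → rank 5.

5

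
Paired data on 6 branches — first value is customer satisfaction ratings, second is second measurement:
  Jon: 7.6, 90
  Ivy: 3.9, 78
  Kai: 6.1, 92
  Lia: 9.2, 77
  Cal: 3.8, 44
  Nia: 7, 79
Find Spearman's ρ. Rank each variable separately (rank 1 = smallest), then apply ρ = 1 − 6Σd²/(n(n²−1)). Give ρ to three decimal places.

Ranks of variable 1: 5, 2, 3, 6, 1, 4
Ranks of variable 2: 5, 3, 6, 2, 1, 4
d = r₁ − r₂: 0, -1, -3, 4, 0, 0
d²: 0, 1, 9, 16, 0, 0; Σd² = 26
ρ = 1 − 6·26/(6·35) = 1 − 156/210 = 0.257

0.257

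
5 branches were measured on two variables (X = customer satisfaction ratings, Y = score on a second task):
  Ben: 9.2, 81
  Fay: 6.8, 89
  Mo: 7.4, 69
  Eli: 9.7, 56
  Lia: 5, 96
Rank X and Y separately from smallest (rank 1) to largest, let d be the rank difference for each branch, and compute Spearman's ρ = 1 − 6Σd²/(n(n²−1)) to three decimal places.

Ranks of variable 1: 4, 2, 3, 5, 1
Ranks of variable 2: 3, 4, 2, 1, 5
d = r₁ − r₂: 1, -2, 1, 4, -4
d²: 1, 4, 1, 16, 16; Σd² = 38
ρ = 1 − 6·38/(5·24) = 1 − 228/120 = -0.900

-0.900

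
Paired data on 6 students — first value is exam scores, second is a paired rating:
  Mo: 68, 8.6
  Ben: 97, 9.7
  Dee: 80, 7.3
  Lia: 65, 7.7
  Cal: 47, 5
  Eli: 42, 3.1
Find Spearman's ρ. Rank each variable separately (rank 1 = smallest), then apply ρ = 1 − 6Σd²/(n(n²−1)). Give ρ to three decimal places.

0.829

Ranks of variable 1: 4, 6, 5, 3, 2, 1
Ranks of variable 2: 5, 6, 3, 4, 2, 1
d = r₁ − r₂: -1, 0, 2, -1, 0, 0
d²: 1, 0, 4, 1, 0, 0; Σd² = 6
ρ = 1 − 6·6/(6·35) = 1 − 36/210 = 0.829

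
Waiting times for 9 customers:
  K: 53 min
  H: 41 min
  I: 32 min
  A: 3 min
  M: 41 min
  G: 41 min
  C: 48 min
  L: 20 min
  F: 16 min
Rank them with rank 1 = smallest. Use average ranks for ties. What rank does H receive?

Sorted (ascending): 3, 16, 20, 32, 41, 41, 41, 48, 53
The 3 values of 41 occupy positions 5–7 → average rank 6.
H has value 41 min → rank 6.

6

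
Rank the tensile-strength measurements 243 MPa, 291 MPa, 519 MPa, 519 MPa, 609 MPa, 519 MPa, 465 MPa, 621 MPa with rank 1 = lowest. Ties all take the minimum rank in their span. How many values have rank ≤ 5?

6

Sorted (ascending): 243, 291, 465, 519, 519, 519, 609, 621
The 3 values of 519 occupy positions 4–6 → each gets rank 4.
Ranks ≤ 5: {1, 2, 3, 4, 4, 4} → 6 values.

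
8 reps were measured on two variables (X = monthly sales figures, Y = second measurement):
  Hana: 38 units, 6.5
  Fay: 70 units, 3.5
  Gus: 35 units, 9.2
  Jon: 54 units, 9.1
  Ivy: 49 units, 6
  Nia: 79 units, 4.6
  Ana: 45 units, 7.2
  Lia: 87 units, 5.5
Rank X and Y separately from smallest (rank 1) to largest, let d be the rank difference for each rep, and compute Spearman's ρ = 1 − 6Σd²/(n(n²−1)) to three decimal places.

Ranks of variable 1: 2, 6, 1, 5, 4, 7, 3, 8
Ranks of variable 2: 5, 1, 8, 7, 4, 2, 6, 3
d = r₁ − r₂: -3, 5, -7, -2, 0, 5, -3, 5
d²: 9, 25, 49, 4, 0, 25, 9, 25; Σd² = 146
ρ = 1 − 6·146/(8·63) = 1 − 876/504 = -0.738

-0.738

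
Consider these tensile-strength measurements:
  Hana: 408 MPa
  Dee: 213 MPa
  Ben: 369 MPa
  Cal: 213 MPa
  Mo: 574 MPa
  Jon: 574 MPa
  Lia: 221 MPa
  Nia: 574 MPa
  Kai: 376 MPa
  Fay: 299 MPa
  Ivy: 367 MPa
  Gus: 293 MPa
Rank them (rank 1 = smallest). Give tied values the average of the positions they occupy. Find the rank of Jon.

Sorted (ascending): 213, 213, 221, 293, 299, 367, 369, 376, 408, 574, 574, 574
The 2 values of 213 occupy positions 1–2 → average rank (1+2)/2 = 1.5.
The 3 values of 574 occupy positions 10–12 → average rank 11.
Jon has value 574 MPa → rank 11.

11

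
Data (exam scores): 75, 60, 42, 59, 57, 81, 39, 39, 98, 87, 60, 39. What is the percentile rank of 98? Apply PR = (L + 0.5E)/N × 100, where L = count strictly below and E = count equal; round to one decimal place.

N = 12.
Strictly below 98: 11. Equal to 98: 1.
PR = (11 + 0.5·1)/12 × 100 = 95.8

95.8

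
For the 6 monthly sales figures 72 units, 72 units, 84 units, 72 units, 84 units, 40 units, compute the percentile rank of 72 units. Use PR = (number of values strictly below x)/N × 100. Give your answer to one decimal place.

16.7

N = 6.
Strictly below 72: 1. Equal to 72: 3.
PR = 1/6 × 100 = 16.7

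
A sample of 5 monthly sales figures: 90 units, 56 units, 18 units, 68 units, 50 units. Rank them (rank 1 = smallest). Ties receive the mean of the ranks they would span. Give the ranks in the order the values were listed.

5, 3, 1, 4, 2

Sorted (ascending): 18, 50, 56, 68, 90
No ties — each value takes its position as its rank.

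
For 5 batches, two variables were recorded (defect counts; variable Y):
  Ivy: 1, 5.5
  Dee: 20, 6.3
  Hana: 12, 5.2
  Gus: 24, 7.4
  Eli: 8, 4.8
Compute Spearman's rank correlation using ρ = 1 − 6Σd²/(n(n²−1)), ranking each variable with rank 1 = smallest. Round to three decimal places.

Ranks of variable 1: 1, 4, 3, 5, 2
Ranks of variable 2: 3, 4, 2, 5, 1
d = r₁ − r₂: -2, 0, 1, 0, 1
d²: 4, 0, 1, 0, 1; Σd² = 6
ρ = 1 − 6·6/(5·24) = 1 − 36/120 = 0.700

0.700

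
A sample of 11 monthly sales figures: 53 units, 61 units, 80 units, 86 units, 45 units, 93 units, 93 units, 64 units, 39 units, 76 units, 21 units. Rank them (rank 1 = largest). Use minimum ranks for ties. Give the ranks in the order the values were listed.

Sorted (descending): 93, 93, 86, 80, 76, 64, 61, 53, 45, 39, 21
The 2 values of 93 occupy positions 1–2 → each gets rank 1.

8, 7, 4, 3, 9, 1, 1, 6, 10, 5, 11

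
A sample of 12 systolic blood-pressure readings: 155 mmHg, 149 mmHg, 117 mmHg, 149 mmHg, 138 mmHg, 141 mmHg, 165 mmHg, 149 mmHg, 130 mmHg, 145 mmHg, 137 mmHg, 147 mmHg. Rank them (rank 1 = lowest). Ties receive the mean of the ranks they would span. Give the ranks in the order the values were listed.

11, 9, 1, 9, 4, 5, 12, 9, 2, 6, 3, 7

Sorted (ascending): 117, 130, 137, 138, 141, 145, 147, 149, 149, 149, 155, 165
The 3 values of 149 occupy positions 8–10 → average rank 9.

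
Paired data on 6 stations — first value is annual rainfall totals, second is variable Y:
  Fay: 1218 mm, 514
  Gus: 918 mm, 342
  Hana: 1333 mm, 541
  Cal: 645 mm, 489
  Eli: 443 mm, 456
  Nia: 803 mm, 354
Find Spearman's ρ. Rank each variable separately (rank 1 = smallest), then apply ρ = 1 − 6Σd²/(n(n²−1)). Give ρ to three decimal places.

Ranks of variable 1: 5, 4, 6, 2, 1, 3
Ranks of variable 2: 5, 1, 6, 4, 3, 2
d = r₁ − r₂: 0, 3, 0, -2, -2, 1
d²: 0, 9, 0, 4, 4, 1; Σd² = 18
ρ = 1 − 6·18/(6·35) = 1 − 108/210 = 0.486

0.486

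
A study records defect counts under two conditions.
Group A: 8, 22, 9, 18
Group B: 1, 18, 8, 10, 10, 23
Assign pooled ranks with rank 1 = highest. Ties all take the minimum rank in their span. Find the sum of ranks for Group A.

Sorted (descending): 23, 22, 18, 18, 10, 10, 9, 8, 8, 1
The 2 values of 18 occupy positions 3–4 → each gets rank 3.
The 2 values of 10 occupy positions 5–6 → each gets rank 5.
The 2 values of 8 occupy positions 8–9 → each gets rank 8.
Group A values → pooled ranks: 8→8, 22→2, 9→7, 18→3
Rank sum = 8 + 2 + 7 + 3 = 20

20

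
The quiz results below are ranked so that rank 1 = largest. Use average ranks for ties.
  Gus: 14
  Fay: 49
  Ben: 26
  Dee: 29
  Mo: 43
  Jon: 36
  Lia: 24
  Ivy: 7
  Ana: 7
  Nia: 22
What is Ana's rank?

Sorted (descending): 49, 43, 36, 29, 26, 24, 22, 14, 7, 7
The 2 values of 7 occupy positions 9–10 → average rank (9+10)/2 = 9.5.
Ana has value 7 → rank 9.5.

9.5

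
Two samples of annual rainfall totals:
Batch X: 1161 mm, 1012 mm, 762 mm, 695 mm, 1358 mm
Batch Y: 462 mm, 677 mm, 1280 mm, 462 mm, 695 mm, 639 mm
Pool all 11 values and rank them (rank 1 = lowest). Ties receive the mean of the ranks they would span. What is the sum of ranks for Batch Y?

25.5

Sorted (ascending): 462, 462, 639, 677, 695, 695, 762, 1012, 1161, 1280, 1358
The 2 values of 462 occupy positions 1–2 → average rank (1+2)/2 = 1.5.
The 2 values of 695 occupy positions 5–6 → average rank (5+6)/2 = 5.5.
Batch Y values → pooled ranks: 462→1.5, 677→4, 1280→10, 462→1.5, 695→5.5, 639→3
Rank sum = 1.5 + 4 + 10 + 1.5 + 5.5 + 3 = 25.5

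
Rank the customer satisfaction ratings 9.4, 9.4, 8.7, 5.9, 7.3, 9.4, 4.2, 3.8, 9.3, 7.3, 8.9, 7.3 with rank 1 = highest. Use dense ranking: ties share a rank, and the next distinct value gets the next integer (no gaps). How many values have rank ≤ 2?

Sorted (descending): 9.4, 9.4, 9.4, 9.3, 8.9, 8.7, 7.3, 7.3, 7.3, 5.9, 4.2, 3.8
The 3 values of 9.4 share dense rank 1.
The 3 values of 7.3 share dense rank 5.
Remaining distinct values take the next consecutive integers.
Ranks ≤ 2: {1, 1, 1, 2} → 4 values.

4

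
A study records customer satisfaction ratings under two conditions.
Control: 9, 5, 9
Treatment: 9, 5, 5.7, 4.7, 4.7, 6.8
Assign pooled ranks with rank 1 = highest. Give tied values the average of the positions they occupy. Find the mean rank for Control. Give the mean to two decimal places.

3.50

Sorted (descending): 9, 9, 9, 6.8, 5.7, 5, 5, 4.7, 4.7
The 3 values of 9 occupy positions 1–3 → average rank 2.
The 2 values of 5 occupy positions 6–7 → average rank (6+7)/2 = 6.5.
The 2 values of 4.7 occupy positions 8–9 → average rank (8+9)/2 = 8.5.
Control values → pooled ranks: 9→2, 5→6.5, 9→2
Mean rank = (2 + 6.5 + 2) / 3 = 3.50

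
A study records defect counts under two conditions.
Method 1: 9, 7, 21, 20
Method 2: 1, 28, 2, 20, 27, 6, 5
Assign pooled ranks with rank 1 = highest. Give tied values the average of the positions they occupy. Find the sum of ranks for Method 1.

Sorted (descending): 28, 27, 21, 20, 20, 9, 7, 6, 5, 2, 1
The 2 values of 20 occupy positions 4–5 → average rank (4+5)/2 = 4.5.
Method 1 values → pooled ranks: 9→6, 7→7, 21→3, 20→4.5
Rank sum = 6 + 7 + 3 + 4.5 = 20.5

20.5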